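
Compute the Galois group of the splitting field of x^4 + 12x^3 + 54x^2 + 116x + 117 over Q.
A_4 (order 12)

The polynomial is an irreducible quartic over Q and its discriminant is 331776 = 576^2, a perfect square, so the Galois group is contained in A_4. The resolvent cubic y^3 - 54*y^2 + 924*y - 5032 is irreducible over Q. An irreducible resolvent with square discriminant gives A_4.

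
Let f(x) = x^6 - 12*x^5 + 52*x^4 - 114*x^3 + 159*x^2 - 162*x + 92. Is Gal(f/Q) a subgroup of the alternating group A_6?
The polynomial is irreducible of degree 6 over Q. Its discriminant is 454513278976 = 674176^2, a perfect square. A Galois group lies in the alternating group exactly when the discriminant is a square in Q, so the Galois group (S_4) is contained in A_6.

Yes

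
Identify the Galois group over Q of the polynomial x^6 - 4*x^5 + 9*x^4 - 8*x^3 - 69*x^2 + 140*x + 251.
The polynomial f is an irreducible sextic over Q, so G = Gal(f/Q) is one of the 16 transitive subgroups 6T1, ..., 6T16 of S_6. The discriminant of f is 564385546240000 = 23756800^2, a perfect square, so G is contained in A_6. The transitive groups of degree 6 contained in A_6 are: A_4 (6T4, order 12), S_4 (6T7, order 24), (C_3 x C_3) : C_4 (6T10, order 36), PSL(2,5) (6T12, order 60), A_6 (6T15, order 360). By Dedekind's theorem, for a prime p not dividing disc(f) the degrees of the irreducible factors of f mod p form the cycle type of an element of G. Factoring f modulo the 19 such primes p <= 79 (skipping 2, 5, 29, which divide the discriminant), each new pattern first appears at: mod 3: f = (x^2 + x + 2)(x^4 + x^3 + 2x + 1), pattern 4+2; mod 11: f = (x^3 + 2x^2 + 2x + 9)(x^3 + 5x^2 + 8x + 1), pattern 3+3; mod 19: f = (x + 2)(x + 4)(x^2 + 3x + 11)(x^2 + 6x + 13), pattern 2+2+1+1; mod 61: f = (x + 8)(x + 22)(x + 55)(x^3 + 33x^2 + 14x + 51), pattern 3+1+1+1. No other pattern occurs in this range, so the set of observed cycle types is {4+2, 3+3, 2+2+1+1, 3+1+1+1}. The candidates containing elements of all these cycle types are (C_3 x C_3) : C_4 (6T10) of order 36, A_6 (6T15) of order 360; the others are excluded. The observed types are precisely the cycle types that occur in (C_3 x C_3) : C_4 (6T10) (apart from the identity). Each of the other remaining candidates has further cycle types, and by the Chebotarev density theorem the matching factorization patterns would occur for a proportion of primes equal to their share of the group: A_6 (6T15) additionally contains elements of type 5+1 (144 of its 360 elements, about 40% of primes). None of the 19 primes tested shows any such pattern (for each of these groups the chance of that is below 10^-4), which rules them out. Hence G = (C_3 x C_3) : C_4 (6T10), of order 36.

(C_3 x C_3) : C_4, the transitive group 6T10 of order 36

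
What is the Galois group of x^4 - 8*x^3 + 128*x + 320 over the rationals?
The polynomial is an irreducible quartic over Q and its discriminant is 12230590464 = 110592^2, a perfect square, so the Galois group is contained in A_4. The resolvent cubic y^3 - 2304*y - 36864 is irreducible over Q. An irreducible resolvent with square discriminant gives A_4.

A_4, the alternating group on 4 letters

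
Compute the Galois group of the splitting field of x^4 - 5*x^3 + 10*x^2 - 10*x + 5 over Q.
The polynomial is an irreducible quartic over Q and its discriminant is 125, which is not a perfect square, so the Galois group is not contained in A_4. The resolvent cubic y^3 - 10*y^2 + 30*y - 25 has exactly one rational root, so the Galois group is C_4 or D_4. The quartic becomes reducible over Q(sqrt(disc)), so the group is C_4.

C_4 (order 4)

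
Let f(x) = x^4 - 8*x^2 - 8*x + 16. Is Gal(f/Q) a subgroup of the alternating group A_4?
No

The polynomial is irreducible of degree 4 over Q. Its discriminant is -1159168, which is not a perfect square. A Galois group lies in the alternating group exactly when the discriminant is a square in Q, so the Galois group (S_4) is not contained in A_4.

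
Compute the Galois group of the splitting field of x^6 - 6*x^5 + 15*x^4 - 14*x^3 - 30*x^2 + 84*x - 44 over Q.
The polynomial f is an irreducible sextic over Q, so G = Gal(f/Q) is one of the 16 transitive subgroups 6T1, ..., 6T16 of S_6. The discriminant of f is 304930925568, which is not a perfect square, so G is not contained in A_6. The transitive groups of degree 6 not contained in A_6 are: C_6 (6T1, order 6), S_3 (6T2, order 6), D_6 (6T3, order 12), C_3 x S_3 (6T5, order 18), A_4 x C_2 (6T6, order 24), S_4 (6T8, order 24), S_3 x S_3 (6T9, order 36), S_4 x C_2 (6T11, order 48), (S_3 x S_3) : C_2 (6T13, order 72), PGL(2,5) (6T14, order 120), S_6 (6T16, order 720). By Dedekind's theorem, for a prime p not dividing disc(f) the degrees of the irreducible factors of f mod p form the cycle type of an element of G. Factoring f modulo the 79 such primes p <= 421 (skipping 2, 3, 41, which divide the discriminant), each new pattern first appears at: mod 5: f = (x^2 + 2x + 4)(x^2 + 3x + 4)(x^2 + 4x + 1), pattern 2+2+2; mod 7: f = (x^6 + x^5 + x^4 + 5x^2 + 5), pattern 6; mod 11: f = (x)(x + 5)(x^2 + 3x + 3)(x^2 + 8x + 10), pattern 2+2+1+1; mod 13: f = (x^3 + 10x^2 + 2x + 12)(x^3 + 10x^2 + 4x + 5), pattern 3+3; mod 61: f = (x + 1)(x + 5)(x + 18)(x + 23)(x + 30)(x + 39), pattern 1+1+1+1+1+1. No other pattern occurs in this range, so the set of observed cycle types is {2+2+2, 6, 2+2+1+1, 3+3, 1+1+1+1+1+1}. The candidates containing elements of all these cycle types are D_6 (6T3) of order 12, A_4 x C_2 (6T6) of order 24, S_3 x S_3 (6T9) of order 36, S_4 x C_2 (6T11) of order 48, (S_3 x S_3) : C_2 (6T13) of order 72, PGL(2,5) (6T14) of order 120, S_6 (6T16) of order 720; the others are excluded. The observed types are precisely the cycle types that occur in D_6 (6T3). Each of the other remaining candidates has further cycle types, and by the Chebotarev density theorem the matching factorization patterns would occur for a proportion of primes equal to their share of the group: A_4 x C_2 (6T6) additionally contains elements of type 2+1+1+1+1 (3 of its 24 elements, about 12% of primes); S_3 x S_3 (6T9) additionally contains elements of type 3+1+1+1 (4 of its 36 elements, about 11% of primes); S_4 x C_2 (6T11) additionally contains elements of type 4+2, 4+1+1, 2+1+1+1+1 (15 of its 48 elements, about 31% of primes); (S_3 x S_3) : C_2 (6T13) additionally contains elements of type 4+2, 3+2+1, 3+1+1+1, 2+1+1+1+1 (40 of its 72 elements, about 56% of primes); PGL(2,5) (6T14) additionally contains elements of type 5+1, 4+1+1 (54 of its 120 elements, about 45% of primes); S_6 (6T16) additionally contains elements of type 5+1, 4+2, 4+1+1, 3+2+1, 3+1+1+1, 2+1+1+1+1 (499 of its 720 elements, about 69% of primes). None of the 79 primes tested shows any such pattern (for each of these groups the chance of that is below 10^-4), which rules them out. Hence G = D_6 (6T3), of order 12.

D_6 (order 12)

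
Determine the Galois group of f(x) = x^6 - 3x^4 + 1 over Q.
The polynomial f is an irreducible sextic over Q, so G = Gal(f/Q) is one of the 16 transitive subgroups 6T1, ..., 6T16 of S_6. The discriminant of f is -419904, which is not a perfect square, so G is not contained in A_6. The transitive groups of degree 6 not contained in A_6 are: C_6 (6T1, order 6), S_3 (6T2, order 6), D_6 (6T3, order 12), C_3 x S_3 (6T5, order 18), A_4 x C_2 (6T6, order 24), S_4 (6T8, order 24), S_3 x S_3 (6T9, order 36), S_4 x C_2 (6T11, order 48), (S_3 x S_3) : C_2 (6T13, order 72), PGL(2,5) (6T14, order 120), S_6 (6T16, order 720). By Dedekind's theorem, for a prime p not dividing disc(f) the degrees of the irreducible factors of f mod p form the cycle type of an element of G. Factoring f modulo the 33 such primes p <= 149 (skipping 2, 3, which divide the discriminant), each new pattern first appears at: mod 5: f = (x^3 + x^2 + 4x + 3)(x^3 + 4x^2 + 4x + 2), pattern 3+3; mod 7: f = (x^6 + 4x^4 + 1), pattern 6; mod 17: f = (x + 2)(x + 15)(x^2 + 6)(x^2 + 12), pattern 2+2+1+1; mod 19: f = (x + 6)(x + 7)(x + 12)(x + 13)(x^2 + 6), pattern 2+1+1+1+1; mod 71: f = (x^2 + 40)(x^2 + 45)(x^2 + 54), pattern 2+2+2. No other pattern occurs in this range, so the set of observed cycle types is {3+3, 6, 2+2+1+1, 2+1+1+1+1, 2+2+2}. The candidates containing elements of all these cycle types are A_4 x C_2 (6T6) of order 24, S_4 x C_2 (6T11) of order 48, (S_3 x S_3) : C_2 (6T13) of order 72, S_6 (6T16) of order 720; the others are excluded. The observed types are precisely the cycle types that occur in A_4 x C_2 (6T6) (apart from the identity). Each of the other remaining candidates has further cycle types, and by the Chebotarev density theorem the matching factorization patterns would occur for a proportion of primes equal to their share of the group: S_4 x C_2 (6T11) additionally contains elements of type 4+2, 4+1+1 (12 of its 48 elements, about 25% of primes); (S_3 x S_3) : C_2 (6T13) additionally contains elements of type 4+2, 3+2+1, 3+1+1+1 (34 of its 72 elements, about 47% of primes); S_6 (6T16) additionally contains elements of type 5+1, 4+2, 4+1+1, 3+2+1, 3+1+1+1 (484 of its 720 elements, about 67% of primes). None of the 33 primes tested shows any such pattern (for each of these groups the chance of that is below 10^-4), which rules them out. Hence G = A_4 x C_2 (6T6), of order 24.

A_4 x C_2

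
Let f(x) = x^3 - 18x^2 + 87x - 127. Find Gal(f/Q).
C_3 (also written C3)

The polynomial is an irreducible cubic over Q and its discriminant is 81 = 9^2, a perfect square. For an irreducible cubic, a square discriminant forces the Galois group to be A_3, the cyclic group of order 3.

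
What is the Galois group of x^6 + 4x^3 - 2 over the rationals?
S_3 x S_3

The polynomial f is an irreducible sextic over Q, so G = Gal(f/Q) is one of the 16 transitive subgroups 6T1, ..., 6T16 of S_6. The discriminant of f is 40310784, which is not a perfect square, so G is not contained in A_6. The transitive groups of degree 6 not contained in A_6 are: C_6 (6T1, order 6), S_3 (6T2, order 6), D_6 (6T3, order 12), C_3 x S_3 (6T5, order 18), A_4 x C_2 (6T6, order 24), S_4 (6T8, order 24), S_3 x S_3 (6T9, order 36), S_4 x C_2 (6T11, order 48), (S_3 x S_3) : C_2 (6T13, order 72), PGL(2,5) (6T14, order 120), S_6 (6T16, order 720). By Dedekind's theorem, for a prime p not dividing disc(f) the degrees of the irreducible factors of f mod p form the cycle type of an element of G. Factoring f modulo the 14 such primes p <= 53 (skipping 2, 3, which divide the discriminant), each new pattern first appears at: mod 5: f = (x + 1)(x + 2)(x^2 + 3x + 4)(x^2 + 4x + 1), pattern 2+2+1+1; mod 7: f = (x^6 + 4x^3 + 5), pattern 6; mod 19: f = (x + 4)(x + 6)(x + 9)(x^3 + 16), pattern 3+1+1+1; mod 31: f = (x^2 + 2x + 11)(x^2 + 10x + 27)(x^2 + 19x + 24), pattern 2+2+2; mod 43: f = (x^3 + 9)(x^3 + 38), pattern 3+3. No other pattern occurs in this range, so the set of observed cycle types is {2+2+1+1, 6, 3+1+1+1, 2+2+2, 3+3}. The candidates containing elements of all these cycle types are S_3 x S_3 (6T9) of order 36, (S_3 x S_3) : C_2 (6T13) of order 72, S_6 (6T16) of order 720; the others are excluded. The observed types are precisely the cycle types that occur in S_3 x S_3 (6T9) (apart from the identity). Each of the other remaining candidates has further cycle types, and by the Chebotarev density theorem the matching factorization patterns would occur for a proportion of primes equal to their share of the group: (S_3 x S_3) : C_2 (6T13) additionally contains elements of type 4+2, 3+2+1, 2+1+1+1+1 (36 of its 72 elements, about 50% of primes); S_6 (6T16) additionally contains elements of type 5+1, 4+2, 4+1+1, 3+2+1, 2+1+1+1+1 (459 of its 720 elements, about 64% of primes). None of the 14 primes tested shows any such pattern (for each of these groups the chance of that is below 10^-4), which rules them out. Hence G = S_3 x S_3 (6T9), of order 36.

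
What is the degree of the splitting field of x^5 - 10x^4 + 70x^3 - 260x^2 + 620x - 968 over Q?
20

The degree of the splitting field over Q equals the order of the Galois group, so first determine the group. The polynomial f is an irreducible quintic over Q, so G = Gal(f/Q) is a transitive subgroup of S_5: one of C_5 (5T1, order 5), D_5 (5T2, order 10), F_20 (5T3, order 20), A_5 (5T4, order 60) or S_5 (5T5, order 120). The discriminant of f is 64800000000000, which is not a perfect square, so G is not contained in A_5. The transitive groups of degree 5 not contained in A_5 are: F_20 (5T3, order 20), S_5 (5T5, order 120). By Dedekind's theorem, for a prime p not dividing disc(f) the degrees of the irreducible factors of f mod p form the cycle type of an element of G. Factoring f modulo the 18 such primes p <= 73 (skipping 2, 3, 5, which divide the discriminant), each new pattern first appears at: mod 7: f = (x + 5)(x^4 + 6x^3 + 5x^2 + 2x + 1), pattern 4+1; mod 11: f = (x)(x^2 + 2x + 10)(x^2 + 10x + 7), pattern 2+2+1; mod 19: f = (x^5 + 9x^4 + 13x^3 + 6x^2 + 12x + 1), pattern 5. No other pattern occurs in this range, so the set of observed cycle types is {4+1, 2+2+1, 5}. The candidates containing elements of all these cycle types are F_20 (5T3) of order 20, S_5 (5T5) of order 120; the others are excluded. The observed types are precisely the cycle types that occur in F_20 (5T3) (apart from the identity). Each of the other remaining candidates has further cycle types, and by the Chebotarev density theorem the matching factorization patterns would occur for a proportion of primes equal to their share of the group: S_5 (5T5) additionally contains elements of type 3+2, 3+1+1, 2+1+1+1 (50 of its 120 elements, about 42% of primes). None of the 18 primes tested shows any such pattern (for each of these groups the chance of that is below 10^-4), which rules them out. Hence G = F_20 (5T3), of order 20. The Galois group F_20 (5T3) has order 20, so the splitting field has degree 20 over Q.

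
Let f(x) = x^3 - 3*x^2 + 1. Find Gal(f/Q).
The polynomial is an irreducible cubic over Q and its discriminant is 81 = 9^2, a perfect square. For an irreducible cubic, a square discriminant forces the Galois group to be A_3, the cyclic group of order 3.

3T1: C_3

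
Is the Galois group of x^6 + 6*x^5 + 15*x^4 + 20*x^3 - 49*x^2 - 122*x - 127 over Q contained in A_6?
Yes

The polynomial is irreducible of degree 6 over Q. Its discriminant is 3603718079512576 = 60030976^2, a perfect square. A Galois group lies in the alternating group exactly when the discriminant is a square in Q, so the Galois group (S_4) is contained in A_6.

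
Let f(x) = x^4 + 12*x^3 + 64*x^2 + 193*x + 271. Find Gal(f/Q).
The polynomial is an irreducible quartic over Q and its discriminant is 9453125, which is not a perfect square, so the Galois group is not contained in A_4. The resolvent cubic y^3 - 64*y^2 + 1232*y - 6897 has exactly one rational root, so the Galois group is C_4 or D_4. The quartic becomes reducible over Q(sqrt(disc)), so the group is C_4.

C_4, the cyclic group of order 4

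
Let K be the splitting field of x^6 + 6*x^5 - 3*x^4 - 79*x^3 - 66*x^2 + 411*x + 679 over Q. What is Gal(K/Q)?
The polynomial f is an irreducible sextic over Q, so G = Gal(f/Q) is one of the 16 transitive subgroups 6T1, ..., 6T16 of S_6. The discriminant of f is -152796047606667, which is not a perfect square, so G is not contained in A_6. The transitive groups of degree 6 not contained in A_6 are: C_6 (6T1, order 6), S_3 (6T2, order 6), D_6 (6T3, order 12), C_3 x S_3 (6T5, order 18), A_4 x C_2 (6T6, order 24), S_4 (6T8, order 24), S_3 x S_3 (6T9, order 36), S_4 x C_2 (6T11, order 48), (S_3 x S_3) : C_2 (6T13, order 72), PGL(2,5) (6T14, order 120), S_6 (6T16, order 720). By Dedekind's theorem, for a prime p not dividing disc(f) the degrees of the irreducible factors of f mod p form the cycle type of an element of G. Factoring f modulo the 33 such primes p <= 149 (skipping 3, 43, which divide the discriminant), each new pattern first appears at: mod 2: f = (x^6 + x^4 + x^3 + x + 1), pattern 6; mod 7: f = (x)(x + 1)(x + 2)(x^3 + 3x^2 + 6), pattern 3+1+1+1; mod 17: f = (x^2 + 11)(x^2 + 8x + 11)(x^2 + 15x + 8), pattern 2+2+2; mod 19: f = (x^3 + 3x^2 + x + 11)(x^3 + 3x^2 + 6x + 3), pattern 3+3; mod 73: f = (x + 4)(x + 21)(x + 37)(x + 40)(x + 51)(x + 72), pattern 1+1+1+1+1+1. No other pattern occurs in this range, so the set of observed cycle types is {6, 3+1+1+1, 2+2+2, 3+3, 1+1+1+1+1+1}. The candidates containing elements of all these cycle types are C_3 x S_3 (6T5) of order 18, S_3 x S_3 (6T9) of order 36, (S_3 x S_3) : C_2 (6T13) of order 72, S_6 (6T16) of order 720; the others are excluded. The observed types are precisely the cycle types that occur in C_3 x S_3 (6T5). Each of the other remaining candidates has further cycle types, and by the Chebotarev density theorem the matching factorization patterns would occur for a proportion of primes equal to their share of the group: S_3 x S_3 (6T9) additionally contains elements of type 2+2+1+1 (9 of its 36 elements, about 25% of primes); (S_3 x S_3) : C_2 (6T13) additionally contains elements of type 4+2, 3+2+1, 2+2+1+1, 2+1+1+1+1 (45 of its 72 elements, about 62% of primes); S_6 (6T16) additionally contains elements of type 5+1, 4+2, 4+1+1, 3+2+1, 2+2+1+1, 2+1+1+1+1 (504 of its 720 elements, about 70% of primes). None of the 33 primes tested shows any such pattern (for each of these groups the chance of that is below 10^-4), which rules them out. Hence G = C_3 x S_3 (6T5), of order 18.

C_3 x S_3 (also written G18)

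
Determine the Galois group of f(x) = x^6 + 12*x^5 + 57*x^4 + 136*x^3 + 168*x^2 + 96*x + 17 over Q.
The polynomial f is an irreducible sextic over Q, so G = Gal(f/Q) is one of the 16 transitive subgroups 6T1, ..., 6T16 of S_6. The discriminant of f is -419904, which is not a perfect square, so G is not contained in A_6. The transitive groups of degree 6 not contained in A_6 are: C_6 (6T1, order 6), S_3 (6T2, order 6), D_6 (6T3, order 12), C_3 x S_3 (6T5, order 18), A_4 x C_2 (6T6, order 24), S_4 (6T8, order 24), S_3 x S_3 (6T9, order 36), S_4 x C_2 (6T11, order 48), (S_3 x S_3) : C_2 (6T13, order 72), PGL(2,5) (6T14, order 120), S_6 (6T16, order 720). By Dedekind's theorem, for a prime p not dividing disc(f) the degrees of the irreducible factors of f mod p form the cycle type of an element of G. Factoring f modulo the 33 such primes p <= 149 (skipping 2, 3, which divide the discriminant), each new pattern first appears at: mod 5: f = (x^3 + 2x + 4)(x^3 + 2x^2 + 3), pattern 3+3; mod 7: f = (x^6 + 5x^5 + x^4 + 3x^3 + 5x + 3), pattern 6; mod 17: f = (x)(x + 4)(x^2 + 4x + 10)(x^2 + 4x + 16), pattern 2+2+1+1; mod 19: f = (x + 8)(x + 9)(x + 14)(x + 15)(x^2 + 4x + 10), pattern 2+1+1+1+1; mod 71: f = (x^2 + 4x + 44)(x^2 + 4x + 49)(x^2 + 4x + 58), pattern 2+2+2. No other pattern occurs in this range, so the set of observed cycle types is {3+3, 6, 2+2+1+1, 2+1+1+1+1, 2+2+2}. The candidates containing elements of all these cycle types are A_4 x C_2 (6T6) of order 24, S_4 x C_2 (6T11) of order 48, (S_3 x S_3) : C_2 (6T13) of order 72, S_6 (6T16) of order 720; the others are excluded. The observed types are precisely the cycle types that occur in A_4 x C_2 (6T6) (apart from the identity). Each of the other remaining candidates has further cycle types, and by the Chebotarev density theorem the matching factorization patterns would occur for a proportion of primes equal to their share of the group: S_4 x C_2 (6T11) additionally contains elements of type 4+2, 4+1+1 (12 of its 48 elements, about 25% of primes); (S_3 x S_3) : C_2 (6T13) additionally contains elements of type 4+2, 3+2+1, 3+1+1+1 (34 of its 72 elements, about 47% of primes); S_6 (6T16) additionally contains elements of type 5+1, 4+2, 4+1+1, 3+2+1, 3+1+1+1 (484 of its 720 elements, about 67% of primes). None of the 33 primes tested shows any such pattern (for each of these groups the chance of that is below 10^-4), which rules them out. Hence G = A_4 x C_2 (6T6), of order 24.

6T6: A_4 x C_2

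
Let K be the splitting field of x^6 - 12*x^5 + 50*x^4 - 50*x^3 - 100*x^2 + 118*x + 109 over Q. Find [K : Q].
The degree of the splitting field over Q equals the order of the Galois group, so first determine the group. The polynomial f is an irreducible sextic over Q, so G = Gal(f/Q) is one of the 16 transitive subgroups 6T1, ..., 6T16 of S_6. The discriminant of f is 38875225000000 = 6235000^2, a perfect square, so G is contained in A_6. The transitive groups of degree 6 contained in A_6 are: A_4 (6T4, order 12), S_4 (6T7, order 24), (C_3 x C_3) : C_4 (6T10, order 36), PSL(2,5) (6T12, order 60), A_6 (6T15, order 360). By Dedekind's theorem, for a prime p not dividing disc(f) the degrees of the irreducible factors of f mod p form the cycle type of an element of G. Factoring f modulo the 19 such primes p <= 83 (skipping 2, 5, 29, 43, which divide the discriminant), each new pattern first appears at: mod 3: f = (x^2 + 1)(x^4 + x^2 + x + 1), pattern 4+2; mod 11: f = (x^3 + x^2 + 7x + 5)(x^3 + 9x^2 + x + 2), pattern 3+3; mod 19: f = (x + 2)(x + 16)(x^2 + 2x + 18)(x^2 + 6x + 15), pattern 2+2+1+1; mod 61: f = (x + 17)(x + 35)(x + 38)(x^3 + 20x^2 + 10x + 50), pattern 3+1+1+1. No other pattern occurs in this range, so the set of observed cycle types is {4+2, 3+3, 2+2+1+1, 3+1+1+1}. The candidates containing elements of all these cycle types are (C_3 x C_3) : C_4 (6T10) of order 36, A_6 (6T15) of order 360; the others are excluded. The observed types are precisely the cycle types that occur in (C_3 x C_3) : C_4 (6T10) (apart from the identity). Each of the other remaining candidates has further cycle types, and by the Chebotarev density theorem the matching factorization patterns would occur for a proportion of primes equal to their share of the group: A_6 (6T15) additionally contains elements of type 5+1 (144 of its 360 elements, about 40% of primes). None of the 19 primes tested shows any such pattern (for each of these groups the chance of that is below 10^-4), which rules them out. Hence G = (C_3 x C_3) : C_4 (6T10), of order 36. The Galois group (C_3 x C_3) : C_4 (6T10) has order 36, so the splitting field has degree 36 over Q.

36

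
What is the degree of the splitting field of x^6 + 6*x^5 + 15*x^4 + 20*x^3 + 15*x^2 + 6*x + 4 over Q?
6

The degree of the splitting field over Q equals the order of the Galois group, so first determine the group. The polynomial f is an irreducible sextic over Q, so G = Gal(f/Q) is one of the 16 transitive subgroups 6T1, ..., 6T16 of S_6. The discriminant of f is -11337408, which is not a perfect square, so G is not contained in A_6. The transitive groups of degree 6 not contained in A_6 are: C_6 (6T1, order 6), S_3 (6T2, order 6), D_6 (6T3, order 12), C_3 x S_3 (6T5, order 18), A_4 x C_2 (6T6, order 24), S_4 (6T8, order 24), S_3 x S_3 (6T9, order 36), S_4 x C_2 (6T11, order 48), (S_3 x S_3) : C_2 (6T13, order 72), PGL(2,5) (6T14, order 120), S_6 (6T16, order 720). By Dedekind's theorem, for a prime p not dividing disc(f) the degrees of the irreducible factors of f mod p form the cycle type of an element of G. Factoring f modulo the 23 such primes p <= 97 (skipping 2, 3, which divide the discriminant), each new pattern first appears at: mod 5: f = (x^2 + x + 2)(x^2 + 2x + 3)(x^2 + 3x + 4), pattern 2+2+2; mod 7: f = (x^3 + 3x^2 + 3x + 3)(x^3 + 3x^2 + 3x + 6), pattern 3+3; mod 61: f = (x + 4)(x + 20)(x + 23)(x + 40)(x + 43)(x + 59), pattern 1+1+1+1+1+1. No other pattern occurs in this range, so the set of observed cycle types is {2+2+2, 3+3, 1+1+1+1+1+1}. The candidates containing elements of all these cycle types are C_6 (6T1) of order 6, S_3 (6T2) of order 6, D_6 (6T3) of order 12, C_3 x S_3 (6T5) of order 18, A_4 x C_2 (6T6) of order 24, S_4 (6T8) of order 24, S_3 x S_3 (6T9) of order 36, S_4 x C_2 (6T11) of order 48, (S_3 x S_3) : C_2 (6T13) of order 72, PGL(2,5) (6T14) of order 120, S_6 (6T16) of order 720; the others are excluded. The observed types are precisely the cycle types that occur in S_3 (6T2). Each of the other remaining candidates has further cycle types, and by the Chebotarev density theorem the matching factorization patterns would occur for a proportion of primes equal to their share of the group: C_6 (6T1) additionally contains elements of type 6 (2 of its 6 elements, about 33% of primes); D_6 (6T3) additionally contains elements of type 6, 2+2+1+1 (5 of its 12 elements, about 42% of primes); C_3 x S_3 (6T5) additionally contains elements of type 6, 3+1+1+1 (10 of its 18 elements, about 56% of primes); A_4 x C_2 (6T6) additionally contains elements of type 6, 2+2+1+1, 2+1+1+1+1 (14 of its 24 elements, about 58% of primes); S_4 (6T8) additionally contains elements of type 4+1+1, 2+2+1+1 (9 of its 24 elements, about 38% of primes); S_3 x S_3 (6T9) additionally contains elements of type 6, 3+1+1+1, 2+2+1+1 (25 of its 36 elements, about 69% of primes); S_4 x C_2 (6T11) additionally contains elements of type 6, 4+2, 4+1+1, 2+2+1+1, 2+1+1+1+1 (32 of its 48 elements, about 67% of primes); (S_3 x S_3) : C_2 (6T13) additionally contains elements of type 6, 4+2, 3+2+1, 3+1+1+1, 2+2+1+1, 2+1+1+1+1 (61 of its 72 elements, about 85% of primes); PGL(2,5) (6T14) additionally contains elements of type 6, 5+1, 4+1+1, 2+2+1+1 (89 of its 120 elements, about 74% of primes); S_6 (6T16) additionally contains elements of type 6, 5+1, 4+2, 4+1+1, 3+2+1, 3+1+1+1, 2+2+1+1, 2+1+1+1+1 (664 of its 720 elements, about 92% of primes). None of the 23 primes tested shows any such pattern (for each of these groups the chance of that is below 10^-4), which rules them out. Hence G = S_3 (6T2), of order 6. The Galois group S_3 (6T2) has order 6, so the splitting field has degree 6 over Q.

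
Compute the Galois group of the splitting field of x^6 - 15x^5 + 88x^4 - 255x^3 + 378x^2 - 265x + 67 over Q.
6T2: S_3

The polynomial f is an irreducible sextic over Q, so G = Gal(f/Q) is one of the 16 transitive subgroups 6T1, ..., 6T16 of S_6. The discriminant of f is 810448, which is not a perfect square, so G is not contained in A_6. The transitive groups of degree 6 not contained in A_6 are: C_6 (6T1, order 6), S_3 (6T2, order 6), D_6 (6T3, order 12), C_3 x S_3 (6T5, order 18), A_4 x C_2 (6T6, order 24), S_4 (6T8, order 24), S_3 x S_3 (6T9, order 36), S_4 x C_2 (6T11, order 48), (S_3 x S_3) : C_2 (6T13, order 72), PGL(2,5) (6T14, order 120), S_6 (6T16, order 720). By Dedekind's theorem, for a prime p not dividing disc(f) the degrees of the irreducible factors of f mod p form the cycle type of an element of G. Factoring f modulo the 23 such primes p <= 97 (skipping 2, 37, which divide the discriminant), each new pattern first appears at: mod 3: f = (x^3 + x^2 + 2x + 1)(x^3 + 2x^2 + 1), pattern 3+3; mod 5: f = (x^2 + 2)(x^2 + x + 1)(x^2 + 4x + 1), pattern 2+2+2; mod 67: f = (x)(x + 16)(x + 28)(x + 34)(x + 46)(x + 62), pattern 1+1+1+1+1+1. No other pattern occurs in this range, so the set of observed cycle types is {3+3, 2+2+2, 1+1+1+1+1+1}. The candidates containing elements of all these cycle types are C_6 (6T1) of order 6, S_3 (6T2) of order 6, D_6 (6T3) of order 12, C_3 x S_3 (6T5) of order 18, A_4 x C_2 (6T6) of order 24, S_4 (6T8) of order 24, S_3 x S_3 (6T9) of order 36, S_4 x C_2 (6T11) of order 48, (S_3 x S_3) : C_2 (6T13) of order 72, PGL(2,5) (6T14) of order 120, S_6 (6T16) of order 720; the others are excluded. The observed types are precisely the cycle types that occur in S_3 (6T2). Each of the other remaining candidates has further cycle types, and by the Chebotarev density theorem the matching factorization patterns would occur for a proportion of primes equal to their share of the group: C_6 (6T1) additionally contains elements of type 6 (2 of its 6 elements, about 33% of primes); D_6 (6T3) additionally contains elements of type 6, 2+2+1+1 (5 of its 12 elements, about 42% of primes); C_3 x S_3 (6T5) additionally contains elements of type 6, 3+1+1+1 (10 of its 18 elements, about 56% of primes); A_4 x C_2 (6T6) additionally contains elements of type 6, 2+2+1+1, 2+1+1+1+1 (14 of its 24 elements, about 58% of primes); S_4 (6T8) additionally contains elements of type 4+1+1, 2+2+1+1 (9 of its 24 elements, about 38% of primes); S_3 x S_3 (6T9) additionally contains elements of type 6, 3+1+1+1, 2+2+1+1 (25 of its 36 elements, about 69% of primes); S_4 x C_2 (6T11) additionally contains elements of type 6, 4+2, 4+1+1, 2+2+1+1, 2+1+1+1+1 (32 of its 48 elements, about 67% of primes); (S_3 x S_3) : C_2 (6T13) additionally contains elements of type 6, 4+2, 3+2+1, 3+1+1+1, 2+2+1+1, 2+1+1+1+1 (61 of its 72 elements, about 85% of primes); PGL(2,5) (6T14) additionally contains elements of type 6, 5+1, 4+1+1, 2+2+1+1 (89 of its 120 elements, about 74% of primes); S_6 (6T16) additionally contains elements of type 6, 5+1, 4+2, 4+1+1, 3+2+1, 3+1+1+1, 2+2+1+1, 2+1+1+1+1 (664 of its 720 elements, about 92% of primes). None of the 23 primes tested shows any such pattern (for each of these groups the chance of that is below 10^-4), which rules them out. Hence G = S_3 (6T2), of order 6.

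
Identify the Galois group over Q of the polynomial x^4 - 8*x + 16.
S_4

The polynomial is an irreducible quartic over Q and its discriminant is 937984, which is not a perfect square, so the Galois group is not contained in A_4. The resolvent cubic y^3 - 64*y - 64 is irreducible over Q. An irreducible resolvent with non-square discriminant gives S_4.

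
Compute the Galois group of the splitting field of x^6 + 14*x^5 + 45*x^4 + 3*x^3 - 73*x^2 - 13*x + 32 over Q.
The polynomial f is an irreducible sextic over Q, so G = Gal(f/Q) is one of the 16 transitive subgroups 6T1, ..., 6T16 of S_6. The discriminant of f is 3646117689361 = 1909481^2, a perfect square, so G is contained in A_6. The transitive groups of degree 6 contained in A_6 are: A_4 (6T4, order 12), S_4 (6T7, order 24), (C_3 x C_3) : C_4 (6T10, order 36), PSL(2,5) (6T12, order 60), A_6 (6T15, order 360). By Dedekind's theorem, for a prime p not dividing disc(f) the degrees of the irreducible factors of f mod p form the cycle type of an element of G. Factoring f modulo the 21 such primes p <= 83 (skipping 7, 19, which divide the discriminant), each new pattern first appears at: mod 2: f = (x)(x^5 + x^3 + x^2 + x + 1), pattern 5+1; mod 11: f = (x^3 + 4x^2 + 7x + 2)(x^3 + 10x^2 + 9x + 5), pattern 3+3; mod 61: f = (x + 3)(x + 26)(x^2 + 23x + 23)(x^2 + 23x + 33), pattern 2+2+1+1. No other pattern occurs in this range, so the set of observed cycle types is {5+1, 3+3, 2+2+1+1}. The candidates containing elements of all these cycle types are PSL(2,5) (6T12) of order 60, A_6 (6T15) of order 360; the others are excluded. The observed types are precisely the cycle types that occur in PSL(2,5) (6T12) (apart from the identity). Each of the other remaining candidates has further cycle types, and by the Chebotarev density theorem the matching factorization patterns would occur for a proportion of primes equal to their share of the group: A_6 (6T15) additionally contains elements of type 4+2, 3+1+1+1 (130 of its 360 elements, about 36% of primes). None of the 21 primes tested shows any such pattern (for each of these groups the chance of that is below 10^-4), which rules them out. Hence G = PSL(2,5) (6T12), of order 60.

6T12: PSL(2,5)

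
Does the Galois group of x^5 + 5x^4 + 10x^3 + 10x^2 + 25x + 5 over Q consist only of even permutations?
Yes

The polynomial is irreducible of degree 5 over Q. Its discriminant is 1024000000 = 32000^2, a perfect square. A Galois group lies in the alternating group exactly when the discriminant is a square in Q, so the Galois group (A_5) is contained in A_5.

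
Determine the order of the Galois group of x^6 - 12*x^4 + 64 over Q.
The degree of the splitting field over Q equals the order of the Galois group, so first determine the group. The polynomial f is an irreducible sextic over Q, so G = Gal(f/Q) is one of the 16 transitive subgroups 6T1, ..., 6T16 of S_6. The discriminant of f is -450868486864896, which is not a perfect square, so G is not contained in A_6. The transitive groups of degree 6 not contained in A_6 are: C_6 (6T1, order 6), S_3 (6T2, order 6), D_6 (6T3, order 12), C_3 x S_3 (6T5, order 18), A_4 x C_2 (6T6, order 24), S_4 (6T8, order 24), S_3 x S_3 (6T9, order 36), S_4 x C_2 (6T11, order 48), (S_3 x S_3) : C_2 (6T13, order 72), PGL(2,5) (6T14, order 120), S_6 (6T16, order 720). By Dedekind's theorem, for a prime p not dividing disc(f) the degrees of the irreducible factors of f mod p form the cycle type of an element of G. Factoring f modulo the 33 such primes p <= 149 (skipping 2, 3, which divide the discriminant), each new pattern first appears at: mod 5: f = (x^3 + 2x^2 + x + 4)(x^3 + 3x^2 + x + 1), pattern 3+3; mod 7: f = (x^6 + 2x^4 + 1), pattern 6; mod 17: f = (x + 4)(x + 13)(x^2 + 7)(x^2 + 14), pattern 2+2+1+1; mod 19: f = (x + 5)(x + 7)(x + 12)(x + 14)(x^2 + 5), pattern 2+1+1+1+1; mod 71: f = (x^2 + 3)(x^2 + 18)(x^2 + 38), pattern 2+2+2. No other pattern occurs in this range, so the set of observed cycle types is {3+3, 6, 2+2+1+1, 2+1+1+1+1, 2+2+2}. The candidates containing elements of all these cycle types are A_4 x C_2 (6T6) of order 24, S_4 x C_2 (6T11) of order 48, (S_3 x S_3) : C_2 (6T13) of order 72, S_6 (6T16) of order 720; the others are excluded. The observed types are precisely the cycle types that occur in A_4 x C_2 (6T6) (apart from the identity). Each of the other remaining candidates has further cycle types, and by the Chebotarev density theorem the matching factorization patterns would occur for a proportion of primes equal to their share of the group: S_4 x C_2 (6T11) additionally contains elements of type 4+2, 4+1+1 (12 of its 48 elements, about 25% of primes); (S_3 x S_3) : C_2 (6T13) additionally contains elements of type 4+2, 3+2+1, 3+1+1+1 (34 of its 72 elements, about 47% of primes); S_6 (6T16) additionally contains elements of type 5+1, 4+2, 4+1+1, 3+2+1, 3+1+1+1 (484 of its 720 elements, about 67% of primes). None of the 33 primes tested shows any such pattern (for each of these groups the chance of that is below 10^-4), which rules them out. Hence G = A_4 x C_2 (6T6), of order 24. The Galois group A_4 x C_2 (6T6) has order 24, so the splitting field has degree 24 over Q.

24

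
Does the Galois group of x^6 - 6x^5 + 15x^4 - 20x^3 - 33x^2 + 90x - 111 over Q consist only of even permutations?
The polynomial is irreducible of degree 6 over Q. Its discriminant is 450868486864896 = 21233664^2, a perfect square. A Galois group lies in the alternating group exactly when the discriminant is a square in Q, so the Galois group (A_4) is contained in A_6.

Yes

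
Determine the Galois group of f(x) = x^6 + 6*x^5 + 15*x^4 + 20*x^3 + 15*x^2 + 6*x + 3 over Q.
D_6

The polynomial f is an irreducible sextic over Q, so G = Gal(f/Q) is one of the 16 transitive subgroups 6T1, ..., 6T16 of S_6. The discriminant of f is -1492992, which is not a perfect square, so G is not contained in A_6. The transitive groups of degree 6 not contained in A_6 are: C_6 (6T1, order 6), S_3 (6T2, order 6), D_6 (6T3, order 12), C_3 x S_3 (6T5, order 18), A_4 x C_2 (6T6, order 24), S_4 (6T8, order 24), S_3 x S_3 (6T9, order 36), S_4 x C_2 (6T11, order 48), (S_3 x S_3) : C_2 (6T13, order 72), PGL(2,5) (6T14, order 120), S_6 (6T16, order 720). By Dedekind's theorem, for a prime p not dividing disc(f) the degrees of the irreducible factors of f mod p form the cycle type of an element of G. Factoring f modulo the 79 such primes p <= 419 (skipping 2, 3, which divide the discriminant), each new pattern first appears at: mod 5: f = (x^2 + 2)(x^2 + 2x + 4)(x^2 + 4x + 1), pattern 2+2+2; mod 7: f = (x^6 + 6x^5 + x^4 + 6x^3 + x^2 + 6x + 3), pattern 6; mod 11: f = (x + 3)(x + 10)(x^2 + 3)(x^2 + 4x + 7), pattern 2+2+1+1; mod 19: f = (x^3 + 3x^2 + 3x + 7)(x^3 + 3x^2 + 3x + 14), pattern 3+3; mod 43: f = (x + 4)(x + 19)(x + 22)(x + 23)(x + 26)(x + 41), pattern 1+1+1+1+1+1. No other pattern occurs in this range, so the set of observed cycle types is {2+2+2, 6, 2+2+1+1, 3+3, 1+1+1+1+1+1}. The candidates containing elements of all these cycle types are D_6 (6T3) of order 12, A_4 x C_2 (6T6) of order 24, S_3 x S_3 (6T9) of order 36, S_4 x C_2 (6T11) of order 48, (S_3 x S_3) : C_2 (6T13) of order 72, PGL(2,5) (6T14) of order 120, S_6 (6T16) of order 720; the others are excluded. The observed types are precisely the cycle types that occur in D_6 (6T3). Each of the other remaining candidates has further cycle types, and by the Chebotarev density theorem the matching factorization patterns would occur for a proportion of primes equal to their share of the group: A_4 x C_2 (6T6) additionally contains elements of type 2+1+1+1+1 (3 of its 24 elements, about 12% of primes); S_3 x S_3 (6T9) additionally contains elements of type 3+1+1+1 (4 of its 36 elements, about 11% of primes); S_4 x C_2 (6T11) additionally contains elements of type 4+2, 4+1+1, 2+1+1+1+1 (15 of its 48 elements, about 31% of primes); (S_3 x S_3) : C_2 (6T13) additionally contains elements of type 4+2, 3+2+1, 3+1+1+1, 2+1+1+1+1 (40 of its 72 elements, about 56% of primes); PGL(2,5) (6T14) additionally contains elements of type 5+1, 4+1+1 (54 of its 120 elements, about 45% of primes); S_6 (6T16) additionally contains elements of type 5+1, 4+2, 4+1+1, 3+2+1, 3+1+1+1, 2+1+1+1+1 (499 of its 720 elements, about 69% of primes). None of the 79 primes tested shows any such pattern (for each of these groups the chance of that is below 10^-4), which rules them out. Hence G = D_6 (6T3), of order 12.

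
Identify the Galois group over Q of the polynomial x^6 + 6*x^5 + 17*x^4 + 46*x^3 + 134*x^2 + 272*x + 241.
The polynomial f is an irreducible sextic over Q, so G = Gal(f/Q) is one of the 16 transitive subgroups 6T1, ..., 6T16 of S_6. The discriminant of f is -15635001708544, which is not a perfect square, so G is not contained in A_6. The transitive groups of degree 6 not contained in A_6 are: C_6 (6T1, order 6), S_3 (6T2, order 6), D_6 (6T3, order 12), C_3 x S_3 (6T5, order 18), A_4 x C_2 (6T6, order 24), S_4 (6T8, order 24), S_3 x S_3 (6T9, order 36), S_4 x C_2 (6T11, order 48), (S_3 x S_3) : C_2 (6T13, order 72), PGL(2,5) (6T14, order 120), S_6 (6T16, order 720). By Dedekind's theorem, for a prime p not dividing disc(f) the degrees of the irreducible factors of f mod p form the cycle type of an element of G. Factoring f modulo the 17 such primes p <= 67 (skipping 2, 31, which divide the discriminant), each new pattern first appears at: mod 3: f = (x + 1)(x + 2)(x^4 + x + 2), pattern 4+1+1; mod 5: f = (x^3 + 2x^2 + 4x + 2)(x^3 + 4x^2 + 3), pattern 3+3; mod 7: f = (x^6 + 6x^5 + 3x^4 + 4x^3 + x^2 + 6x + 3), pattern 6; mod 11: f = (x^2 + 2x + 4)(x^2 + 6x + 2)(x^2 + 9x + 4), pattern 2+2+2; mod 13: f = (x^2 + x + 8)(x^4 + 5x^3 + 4x^2 + 2x + 9), pattern 4+2; mod 37: f = (x + 3)(x + 23)(x^2 + 8x + 2)(x^2 + 9x + 24), pattern 2+2+1+1; mod 47: f = (x + 13)(x + 32)(x + 33)(x + 43)(x^2 + 26x + 29), pattern 2+1+1+1+1. No other pattern occurs in this range, so the set of observed cycle types is {4+1+1, 3+3, 6, 2+2+2, 4+2, 2+2+1+1, 2+1+1+1+1}. The candidates containing elements of all these cycle types are S_4 x C_2 (6T11) of order 48, S_6 (6T16) of order 720; the others are excluded. The observed types are precisely the cycle types that occur in S_4 x C_2 (6T11) (apart from the identity). Each of the other remaining candidates has further cycle types, and by the Chebotarev density theorem the matching factorization patterns would occur for a proportion of primes equal to their share of the group: S_6 (6T16) additionally contains elements of type 5+1, 3+2+1, 3+1+1+1 (304 of its 720 elements, about 42% of primes). None of the 17 primes tested shows any such pattern (for each of these groups the chance of that is below 10^-4), which rules them out. Hence G = S_4 x C_2 (6T11), of order 48.

S_4 x C_2 (order 48)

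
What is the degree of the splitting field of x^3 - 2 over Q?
6

The degree of the splitting field over Q equals the order of the Galois group, so first determine the group. The polynomial is an irreducible cubic over Q and its discriminant is -108, which is not a perfect square. For an irreducible cubic, a non-square discriminant gives Galois group S_3. The Galois group S_3 (3T2) has order 6, so the splitting field has degree 6 over Q.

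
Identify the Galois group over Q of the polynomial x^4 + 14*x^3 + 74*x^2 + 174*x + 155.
The polynomial is an irreducible quartic over Q and its discriminant is 3136 = 56^2, a perfect square, so the Galois group is contained in A_4. The resolvent cubic y^3 - 74*y^2 + 1816*y - 14776 is irreducible over Q. An irreducible resolvent with square discriminant gives A_4.

A_4 (also written A4)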